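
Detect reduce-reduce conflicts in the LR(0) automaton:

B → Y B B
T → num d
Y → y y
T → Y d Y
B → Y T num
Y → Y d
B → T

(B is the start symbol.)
A reduce-reduce conflict occurs when an LR(0) state has two complete items [A → α .] and [B → β .] — both call for a reduction, and with no lookahead the parser cannot choose between them.

Augment with B' → B and build the canonical LR(0) collection (I0 = CLOSURE({[B' → . B]}), then GOTO on every symbol after a dot until no new states appear). It has 15 states:
  I0: { [B → . T], [B → . Y B B], [B → . Y T num], [B' → . B], [T → . Y d Y], [T → . num d], [Y → . Y d], [Y → . y y] }  — shift
  I1: { [B' → B .] }  — accept
  I2: { [B → T .] }  — reduce
  I3: { [B → . T], [B → . Y B B], [B → . Y T num], [B → Y . B B], [B → Y . T num], [T → . Y d Y], [T → . num d], [T → Y . d Y], [Y → . Y d], [Y → . y y], [Y → Y . d] }  — shift
  I4: { [T → num . d] }  — shift
  I5: { [Y → y . y] }  — shift
  I6: { [Y → y y .] }  — reduce
  I7: { [T → num d .] }  — reduce
  I8: { [B → . T], [B → . Y B B], [B → . Y T num], [B → Y B . B], [T → . Y d Y], [T → . num d], [Y → . Y d], [Y → . y y] }  — shift
  I9: { [B → T .], [B → Y T . num] }  — shift, reduce
  I10: { [T → Y d . Y], [Y → . Y d], [Y → . y y], [Y → Y d .] }  — shift, reduce
  I11: { [T → Y d Y .], [Y → Y . d] }  — shift, reduce
  I12: { [Y → Y d .] }  — reduce
  I13: { [B → Y T num .] }  — reduce
  I14: { [B → Y B B .] }  — reduce

No state contains more than one complete item.

Answer: No reduce-reduce conflicts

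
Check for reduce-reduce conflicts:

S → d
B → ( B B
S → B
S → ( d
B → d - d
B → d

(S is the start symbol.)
Yes — I4: [B → d .] vs [S → d .]; I9: [B → d .] vs [S → ( d .]

A reduce-reduce conflict occurs when an LR(0) state has two complete items [A → α .] and [B → β .] — both call for a reduction, and with no lookahead the parser cannot choose between them.

Augment with S' → S and build the canonical LR(0) collection (I0 = CLOSURE({[S' → . S]}), then GOTO on every symbol after a dot until no new states appear). It has 12 states:
  I0: { [B → . ( B B], [B → . d - d], [B → . d], [S → . ( d], [S → . B], [S → . d], [S' → . S] }  — shift
  I1: { [B → ( . B B], [B → . ( B B], [B → . d - d], [B → . d], [S → ( . d] }  — shift
  I2: { [S → B .] }  — reduce
  I3: { [S' → S .] }  — accept
  I4: { [B → d . - d], [B → d .], [S → d .] }  — shift, 2 reduces
  I5: { [B → d - . d] }  — shift
  I6: { [B → d - d .] }  — reduce
  I7: { [B → ( . B B], [B → . ( B B], [B → . d - d], [B → . d] }  — shift
  I8: { [B → ( B . B], [B → . ( B B], [B → . d - d], [B → . d] }  — shift
  I9: { [B → d . - d], [B → d .], [S → ( d .] }  — shift, 2 reduces
  I10: { [B → ( B B .] }  — reduce
  I11: { [B → d . - d], [B → d .] }  — shift, reduce

I4 contains complete items [B → d .], [S → d .] — reduce-reduce conflict.
I9 contains complete items [B → d .], [S → ( d .] — reduce-reduce conflict.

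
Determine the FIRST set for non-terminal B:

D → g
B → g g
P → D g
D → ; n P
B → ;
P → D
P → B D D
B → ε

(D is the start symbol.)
{ ';', 'g', ε }

To compute FIRST(B), examine every production with B on the left-hand side, reading each right-hand side left to right until a non-nullable symbol is reached.

From B → g g:
  - g is a terminal: add 'g' and stop
From B → ;:
  - ';' is a terminal: add ';' and stop
From B → ε:
  - ε-production, so ε ∈ FIRST(B)

Collecting: FIRST(B) = { ';', 'g', ε }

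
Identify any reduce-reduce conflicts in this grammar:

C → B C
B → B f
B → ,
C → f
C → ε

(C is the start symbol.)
Yes — I6: [B → B f .] vs [C → f .]

Augment with C' → C and build the canonical LR(0) collection (I0 = CLOSURE({[C' → . C]}), then GOTO on every symbol after a dot until no new states appear). It has 7 states:
  I0: { [B → . ,], [B → . B f], [C → . B C], [C → . f], [C → .], [C' → . C] }  — shift, reduce
  I1: { [B → , .] }  — reduce
  I2: { [B → . ,], [B → . B f], [B → B . f], [C → . B C], [C → . f], [C → .], [C → B . C] }  — shift, reduce
  I3: { [C' → C .] }  — accept
  I4: { [C → f .] }  — reduce
  I5: { [C → B C .] }  — reduce
  I6: { [B → B f .], [C → f .] }  — 2 reduces

I6 contains complete items [B → B f .], [C → f .] — reduce-reduce conflict.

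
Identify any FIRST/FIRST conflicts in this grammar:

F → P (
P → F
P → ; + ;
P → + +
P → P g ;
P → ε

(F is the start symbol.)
Yes. P → F / P → ';' '+' ';' on { ';' }; P → F / P → '+' '+' on { '+' }; P → F / P → P g ';' on { '(', '+', ';', 'g' }; P → ';' '+' ';' / P → P g ';' on { ';' }; P → '+' '+' / P → P g ';' on { '+' }

A FIRST/FIRST conflict occurs when two productions N → α and N → β for the same non-terminal have FIRST(α) ∩ FIRST(β) ≠ ∅ (with ε ∈ FIRST of a nullable right-hand side, so two nullable alternatives also conflict).

FIRST sets of the non-terminals at (or reachable through a nullable prefix from) the front of some alternative:
  FIRST(F) = { '(', '+', ';', 'g' }
  FIRST(P) = { '(', '+', ';', 'g', ε }

Productions for P:
  P → F: FIRST = { '(', '+', ';', 'g' }
  P → ; + ;: FIRST = { ';' }
  P → + +: FIRST = { '+' }
  P → P g ;: FIRST = { '(', '+', ';', 'g' }
  P → ε: FIRST = { ε }
F has only one production, so no FIRST/FIRST conflict is possible there.

Conflict for P: P → F and P → ; + ;
  Overlap: { ';' }
Conflict for P: P → F and P → + +
  Overlap: { '+' }
Conflict for P: P → F and P → P g ;
  Overlap: { '(', '+', ';', 'g' }
Conflict for P: P → ; + ; and P → P g ;
  Overlap: { ';' }
Conflict for P: P → + + and P → P g ;
  Overlap: { '+' }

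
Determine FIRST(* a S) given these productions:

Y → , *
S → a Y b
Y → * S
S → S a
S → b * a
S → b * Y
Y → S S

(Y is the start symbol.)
{ '*' }

To compute FIRST(* a S), process the symbols left to right:
Symbol * is a terminal. Add '*' and stop.
FIRST(* a S) = { '*' }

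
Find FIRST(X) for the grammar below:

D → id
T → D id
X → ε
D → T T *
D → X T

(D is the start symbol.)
{ ε }

To compute FIRST(X), examine every production with X on the left-hand side, reading each right-hand side left to right until a non-nullable symbol is reached.

From X → ε:
  - ε-production, so ε ∈ FIRST(X)

Collecting: FIRST(X) = { ε }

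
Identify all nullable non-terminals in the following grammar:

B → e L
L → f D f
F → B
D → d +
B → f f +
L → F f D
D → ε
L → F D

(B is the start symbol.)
A non-terminal is nullable if it can derive ε (the empty string): either it has an ε-production, or it has a production whose right-hand side consists entirely of nullable non-terminals.

ε-productions: D → ε
So D is immediately nullable.
No further non-terminal can be added: every production for the remaining non-terminals contains a terminal or a non-nullable non-terminal.
Nullable = { 'D' }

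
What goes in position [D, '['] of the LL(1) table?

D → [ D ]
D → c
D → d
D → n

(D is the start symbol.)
D → [ D ]

To find M[D, '['], we find productions for D where '[' is in the predict set (PREDICT(N → α) = (FIRST(α) \ {ε}) ∪ (FOLLOW(N) if α ⇒* ε)).

D → [ D ]: PREDICT = { '[' }
  '[' is in predict set, so this production goes in M[D, '[']
D → c: PREDICT = { 'c' }
D → d: PREDICT = { 'd' }
D → n: PREDICT = { 'n' }

M[D, '['] = D → [ D ]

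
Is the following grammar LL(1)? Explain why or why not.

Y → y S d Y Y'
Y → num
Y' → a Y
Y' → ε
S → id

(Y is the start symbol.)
No. Predict set conflict for Y': { 'a' }

A grammar is LL(1) if for each non-terminal N with multiple productions, the predict sets of those productions are pairwise disjoint, where PREDICT(N → α) = (FIRST(α) \ {ε}) ∪ (FOLLOW(N) if α ⇒* ε).

Relevant sets:
  FOLLOW(Y') = { $, 'a' }

For Y:
  PREDICT(Y → y S d Y Y') = { 'y' }
  PREDICT(Y → num) = { 'num' }
For Y':
  PREDICT(Y' → a Y) = { 'a' }
  PREDICT(Y' → ε) = { $, 'a' }
S has a single production, so nothing to check there.

Conflict found: Predict set conflict for Y': { 'a' }
The grammar is NOT LL(1).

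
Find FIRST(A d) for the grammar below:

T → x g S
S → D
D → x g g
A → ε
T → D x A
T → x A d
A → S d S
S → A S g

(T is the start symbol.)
FIRST sets of the non-terminals involved (from the grammar, by fixed-point iteration):
  FIRST(A) = { 'x', ε }

To compute FIRST(A d), process the symbols left to right:
Symbol A is a non-terminal. Add FIRST(A) \ {ε} = { 'x' }
A is nullable (ε ∈ FIRST(A)), continue to the next symbol.
Symbol d is a terminal. Add 'd' and stop.
FIRST(A d) = { 'd', 'x' }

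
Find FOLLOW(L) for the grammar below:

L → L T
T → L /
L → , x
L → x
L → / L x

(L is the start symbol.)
To compute FOLLOW(L), find every occurrence of L on a right-hand side N → α L β: add FIRST(β) \ {ε}, and if β is empty or nullable also add FOLLOW(N). Iterate to a fixed point.

L is the start symbol, so $ ∈ FOLLOW(L).
In L → L T: L is followed by T, add FIRST(T) \ {ε} = { ',', '/', 'x' }
In T → L /: L is followed by '/', add FIRST('/') \ {ε} = { '/' }
In L → / L x: L is followed by x, add FIRST(x) \ {ε} = { 'x' }

Taking the union: FOLLOW(L) = { $, ',', '/', 'x' }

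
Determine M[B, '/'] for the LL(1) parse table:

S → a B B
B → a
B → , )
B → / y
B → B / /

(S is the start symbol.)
To find M[B, '/'], we find productions for B where '/' is in the predict set (PREDICT(N → α) = (FIRST(α) \ {ε}) ∪ (FOLLOW(N) if α ⇒* ε)).

Relevant sets:
  FIRST(B) = { ',', '/', 'a' }

B → a: PREDICT = { 'a' }
B → , ): PREDICT = { ',' }
B → / y: PREDICT = { '/' }
  '/' is in predict set, so this production goes in M[B, '/']
B → B / /: PREDICT = { ',', '/', 'a' }
  '/' is in predict set, so this production goes in M[B, '/']

M[B, '/'] = B → / y, B → B / /  (a multiply-defined cell — the grammar is not LL(1))

Answer: B → / y, B → B / /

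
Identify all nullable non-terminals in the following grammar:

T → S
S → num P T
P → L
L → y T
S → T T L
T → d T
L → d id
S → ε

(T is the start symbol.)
{ 'S', 'T' }

A non-terminal is nullable if it can derive ε (the empty string): either it has an ε-production, or it has a production whose right-hand side consists entirely of nullable non-terminals.

ε-productions: S → ε
So S is immediately nullable.
T → S: every symbol on the right is nullable, so T is nullable too.
No further non-terminal can be added: every production for the remaining non-terminals contains a terminal or a non-nullable non-terminal.
Nullable = { 'S', 'T' }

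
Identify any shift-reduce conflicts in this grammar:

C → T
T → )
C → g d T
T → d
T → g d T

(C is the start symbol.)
Augment with C' → C and build the canonical LR(0) collection (I0 = CLOSURE({[C' → . C]}), then GOTO on every symbol after a dot until no new states appear). It has 11 states:
  I0: { [C → . T], [C → . g d T], [C' → . C], [T → . )], [T → . d], [T → . g d T] }  — shift
  I1: { [T → ) .] }  — reduce
  I2: { [C' → C .] }  — accept
  I3: { [C → T .] }  — reduce
  I4: { [T → d .] }  — reduce
  I5: { [C → g . d T], [T → g . d T] }  — shift
  I6: { [C → g d . T], [T → . )], [T → . d], [T → . g d T], [T → g d . T] }  — shift
  I7: { [C → g d T .], [T → g d T .] }  — 2 reduces
  I8: { [T → g . d T] }  — shift
  I9: { [T → . )], [T → . d], [T → . g d T], [T → g d . T] }  — shift
  I10: { [T → g d T .] }  — reduce

No state contains both a complete item and a shift item.

Answer: No shift-reduce conflicts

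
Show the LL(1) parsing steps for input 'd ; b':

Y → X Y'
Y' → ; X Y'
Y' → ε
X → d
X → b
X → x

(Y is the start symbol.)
Stack is shown with the top on the left.

Stack     Input    Action
-------------------------
Y $       d ; b $  output Y → X Y'
X Y' $    d ; b $  output X → d
d Y' $    d ; b $  match 'd'
Y' $      ; b $    output Y' → ; X Y'
; X Y' $  ; b $    match ';'
X Y' $    b $      output X → b
b Y' $    b $      match 'b'
Y' $      $        output Y' → ε
$         $        accept

The string is accepted.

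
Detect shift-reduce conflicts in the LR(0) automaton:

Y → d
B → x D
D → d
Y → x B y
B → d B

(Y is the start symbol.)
No shift-reduce conflicts

Augment with Y' → Y and build the canonical LR(0) collection (I0 = CLOSURE({[Y' → . Y]}), then GOTO on every symbol after a dot until no new states appear). It has 11 states:
  I0: { [Y → . d], [Y → . x B y], [Y' → . Y] }  — shift
  I1: { [Y' → Y .] }  — accept
  I2: { [Y → d .] }  — reduce
  I3: { [B → . d B], [B → . x D], [Y → x . B y] }  — shift
  I4: { [Y → x B . y] }  — shift
  I5: { [B → . d B], [B → . x D], [B → d . B] }  — shift
  I6: { [B → x . D], [D → . d] }  — shift
  I7: { [B → x D .] }  — reduce
  I8: { [D → d .] }  — reduce
  I9: { [B → d B .] }  — reduce
  I10: { [Y → x B y .] }  — reduce

No state contains both a complete item and a shift item.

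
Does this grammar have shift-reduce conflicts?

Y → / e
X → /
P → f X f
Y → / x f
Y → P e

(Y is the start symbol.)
No shift-reduce conflicts

Augment with Y' → Y and build the canonical LR(0) collection (I0 = CLOSURE({[Y' → . Y]}), then GOTO on every symbol after a dot until no new states appear). It has 12 states:
  I0: { [P → . f X f], [Y → . / e], [Y → . / x f], [Y → . P e], [Y' → . Y] }  — shift
  I1: { [Y → / . e], [Y → / . x f] }  — shift
  I2: { [Y → P . e] }  — shift
  I3: { [Y' → Y .] }  — accept
  I4: { [P → f . X f], [X → . /] }  — shift
  I5: { [X → / .] }  — reduce
  I6: { [P → f X . f] }  — shift
  I7: { [P → f X f .] }  — reduce
  I8: { [Y → P e .] }  — reduce
  I9: { [Y → / e .] }  — reduce
  I10: { [Y → / x . f] }  — shift
  I11: { [Y → / x f .] }  — reduce

No state contains both a complete item and a shift item.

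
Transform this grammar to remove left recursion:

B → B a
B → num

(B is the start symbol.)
B → num B'
B' → a B'
B' → ε

B is directly left-recursive. The standard transformation for
  A → A α₁ | ... | A α_m | β₁ | ... | β_n
is
  A  → β₁ A' | ... | β_n A'
  A' → α₁ A' | ... | α_m A' | ε

B → num becomes B → num B'
B → B a becomes B' → a B'
Add B' → ε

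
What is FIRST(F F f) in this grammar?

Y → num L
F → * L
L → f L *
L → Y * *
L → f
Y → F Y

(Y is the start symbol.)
FIRST sets of the non-terminals involved (from the grammar, by fixed-point iteration):
  FIRST(F) = { '*' }

To compute FIRST(F F f), process the symbols left to right:
Symbol F is a non-terminal. Add FIRST(F) \ {ε} = { '*' }
F is not nullable (ε ∉ FIRST(F)), so stop here.
FIRST(F F f) = { '*' }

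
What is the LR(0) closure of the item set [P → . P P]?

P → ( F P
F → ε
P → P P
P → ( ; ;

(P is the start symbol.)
To compute CLOSURE, for each item [A → α.Bβ] where B is a non-terminal, add [B → .γ] for all productions B → γ; repeat for the newly added items until nothing changes.

Start with: [P → . P P]
  [P → . P P] has the dot before P: add [P → . ( F P], [P → . ( ; ;]
No further items can be added.

CLOSURE = { [P → . ( ; ;], [P → . ( F P], [P → . P P] }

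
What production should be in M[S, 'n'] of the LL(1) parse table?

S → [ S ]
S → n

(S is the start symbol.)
S → n

To find M[S, 'n'], we find productions for S where 'n' is in the predict set (PREDICT(N → α) = (FIRST(α) \ {ε}) ∪ (FOLLOW(N) if α ⇒* ε)).

S → [ S ]: PREDICT = { '[' }
S → n: PREDICT = { 'n' }
  'n' is in predict set, so this production goes in M[S, 'n']

M[S, 'n'] = S → n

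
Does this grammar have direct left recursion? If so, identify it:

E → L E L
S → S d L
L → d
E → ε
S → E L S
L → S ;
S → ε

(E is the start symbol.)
Yes, S is left-recursive

Direct left recursion occurs when N → N α for some non-terminal N (the right-hand side begins with the left-hand side itself).

E → L E L: starts with L
S → S d L: LEFT RECURSIVE (starts with S)
L → d: starts with d
E → ε: starts with ε
S → E L S: starts with E
L → S ;: starts with S
S → ε: starts with ε

The grammar has direct left recursion on: S.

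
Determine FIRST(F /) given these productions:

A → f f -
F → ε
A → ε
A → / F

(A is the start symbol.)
{ '/' }

FIRST sets of the non-terminals involved (from the grammar, by fixed-point iteration):
  FIRST(F) = { ε }

To compute FIRST(F /), process the symbols left to right:
Symbol F is a non-terminal. Add FIRST(F) \ {ε} = { }
F is nullable (ε ∈ FIRST(F)), continue to the next symbol.
Symbol / is a terminal. Add '/' and stop.
FIRST(F /) = { '/' }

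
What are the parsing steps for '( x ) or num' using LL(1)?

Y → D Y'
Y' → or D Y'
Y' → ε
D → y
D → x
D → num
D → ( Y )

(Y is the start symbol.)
LL(1) parsing maintains a stack (initially the start symbol over $) and the input. At each step: if the stack top is a terminal, match it against the current input token; if it is a non-terminal N, replace it with the RHS of M[N, lookahead] (the unique production whose predict set contains the lookahead).

Stack is shown with the top on the left.

Stack        Input           Action
-----------------------------------
Y $          ( x ) or num $  output Y → D Y'
D Y' $       ( x ) or num $  output D → ( Y )
( Y ) Y' $   ( x ) or num $  match '('
Y ) Y' $     x ) or num $    output Y → D Y'
D Y' ) Y' $  x ) or num $    output D → x
x Y' ) Y' $  x ) or num $    match 'x'
Y' ) Y' $    ) or num $      output Y' → ε
) Y' $       ) or num $      match ')'
Y' $         or num $        output Y' → or D Y'
or D Y' $    or num $        match 'or'
D Y' $       num $           output D → num
num Y' $     num $           match 'num'
Y' $         $               output Y' → ε
$            $               accept

The string is accepted.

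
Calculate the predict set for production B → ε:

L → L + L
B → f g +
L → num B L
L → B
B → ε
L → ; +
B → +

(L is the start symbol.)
{ $, '+', ';', 'f', 'num' }

PREDICT(B → ε) = (FIRST(RHS) \ {ε}) ∪ (FOLLOW(B) if ε ∈ FIRST(RHS), i.e. RHS ⇒* ε)
The right-hand side is ε (FIRST(ε) = { ε }), so the predict set is FOLLOW(B) = { $, '+', ';', 'f', 'num' }
PREDICT(B → ε) = { $, '+', ';', 'f', 'num' }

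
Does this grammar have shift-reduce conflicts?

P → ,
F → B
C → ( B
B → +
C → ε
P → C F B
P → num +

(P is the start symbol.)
Augment with P' → P and build the canonical LR(0) collection (I0 = CLOSURE({[P' → . P]}), then GOTO on every symbol after a dot until no new states appear). It has 12 states:
  I0: { [C → . ( B], [C → .], [P → . ,], [P → . C F B], [P → . num +], [P' → . P] }  — shift, reduce
  I1: { [B → . +], [C → ( . B] }  — shift
  I2: { [P → , .] }  — reduce
  I3: { [B → . +], [F → . B], [P → C . F B] }  — shift
  I4: { [P' → P .] }  — accept
  I5: { [P → num . +] }  — shift
  I6: { [P → num + .] }  — reduce
  I7: { [B → + .] }  — reduce
  I8: { [F → B .] }  — reduce
  I9: { [B → . +], [P → C F . B] }  — shift
  I10: { [P → C F B .] }  — reduce
  I11: { [C → ( B .] }  — reduce

I0 contains reduce item [C → .] and shift items [C → . ( B], [P → . ,], [P → . num +] — shift-reduce conflict.

Answer: Yes — I0: [C → .] vs [C → . ( B]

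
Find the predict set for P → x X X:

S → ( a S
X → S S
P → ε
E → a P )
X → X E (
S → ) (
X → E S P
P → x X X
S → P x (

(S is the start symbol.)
PREDICT(P → x X X) = (FIRST(RHS) \ {ε}) ∪ (FOLLOW(P) if ε ∈ FIRST(RHS), i.e. RHS ⇒* ε)
FIRST(x X X) = { 'x' }
ε ∉ FIRST(x X X), so FOLLOW(P) is not added.
PREDICT(P → x X X) = { 'x' }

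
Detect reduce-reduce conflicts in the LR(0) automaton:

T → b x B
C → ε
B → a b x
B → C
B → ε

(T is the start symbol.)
Augment with T' → T and build the canonical LR(0) collection (I0 = CLOSURE({[T' → . T]}), then GOTO on every symbol after a dot until no new states appear). It has 9 states:
  I0: { [T → . b x B], [T' → . T] }  — shift
  I1: { [T' → T .] }  — accept
  I2: { [T → b . x B] }  — shift
  I3: { [B → . C], [B → . a b x], [B → .], [C → .], [T → b x . B] }  — shift, 2 reduces
  I4: { [T → b x B .] }  — reduce
  I5: { [B → C .] }  — reduce
  I6: { [B → a . b x] }  — shift
  I7: { [B → a b . x] }  — shift
  I8: { [B → a b x .] }  — reduce

I3 contains complete items [B → .], [C → .] — reduce-reduce conflict.

Answer: Yes — I3: [B → .] vs [C → .]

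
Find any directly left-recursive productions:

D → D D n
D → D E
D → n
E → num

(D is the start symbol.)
Yes, D is left-recursive

D → D D n: LEFT RECURSIVE (starts with D)
D → D E: LEFT RECURSIVE (starts with D)
D → n: starts with n
E → num: starts with num

The grammar has direct left recursion on: D.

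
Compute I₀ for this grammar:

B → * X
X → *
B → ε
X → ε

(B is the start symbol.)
{ [B → . * X], [B → .], [B' → . B] }

First, augment the grammar with B' → B
I₀ = CLOSURE({ [B' → . B] }):
  [B' → . B] has the dot before B: add [B → . * X], [B → .]
No further items can be added.

I₀ = { [B → . * X], [B → .], [B' → . B] }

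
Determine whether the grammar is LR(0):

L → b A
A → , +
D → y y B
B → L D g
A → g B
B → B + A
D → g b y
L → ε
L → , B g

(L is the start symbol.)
Augment with L' → L and build the canonical LR(0) collection (I0 = CLOSURE({[L' → . L]}), then GOTO on every symbol after a dot until no new states appear). It has 22 states:
  I0: { [L → . , B g], [L → . b A], [L → .], [L' → . L] }  — shift, reduce
  I1: { [B → . B + A], [B → . L D g], [L → , . B g], [L → . , B g], [L → . b A], [L → .] }  — shift, reduce
  I2: { [L' → L .] }  — accept
  I3: { [A → . , +], [A → . g B], [L → b . A] }  — shift
  I4: { [A → , . +] }  — shift
  I5: { [L → b A .] }  — reduce
  I6: { [A → g . B], [B → . B + A], [B → . L D g], [L → . , B g], [L → . b A], [L → .] }  — shift, reduce
  I7: { [A → g B .], [B → B . + A] }  — shift, reduce
  I8: { [B → L . D g], [D → . g b y], [D → . y y B] }  — shift
  I9: { [B → L D . g] }  — shift
  I10: { [D → g . b y] }  — shift
  I11: { [D → y . y B] }  — shift
  I12: { [B → . B + A], [B → . L D g], [D → y y . B], [L → . , B g], [L → . b A], [L → .] }  — shift, reduce
  I13: { [B → B . + A], [D → y y B .] }  — shift, reduce
  I14: { [A → . , +], [A → . g B], [B → B + . A] }  — shift
  I15: { [B → B + A .] }  — reduce
  I16: { [D → g b . y] }  — shift
  I17: { [D → g b y .] }  — reduce
  I18: { [B → L D g .] }  — reduce
  I19: { [A → , + .] }  — reduce
  I20: { [B → B . + A], [L → , B . g] }  — shift
  I21: { [L → , B g .] }  — reduce

Conflict in state I0:
  Shift-reduce conflict between [L → .] and [L → . , B g]
So the grammar is NOT LR(0).

Answer: No. Shift-reduce conflict between [L → .] and [L → . , B g]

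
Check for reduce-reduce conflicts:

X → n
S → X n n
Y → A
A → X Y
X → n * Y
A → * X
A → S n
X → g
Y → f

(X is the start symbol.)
Augment with X' → X and build the canonical LR(0) collection (I0 = CLOSURE({[X' → . X]}), then GOTO on every symbol after a dot until no new states appear). It has 16 states:
  I0: { [X → . g], [X → . n * Y], [X → . n], [X' → . X] }  — shift
  I1: { [X' → X .] }  — accept
  I2: { [X → g .] }  — reduce
  I3: { [X → n . * Y], [X → n .] }  — shift, reduce
  I4: { [A → . * X], [A → . S n], [A → . X Y], [S → . X n n], [X → . g], [X → . n * Y], [X → . n], [X → n * . Y], [Y → . A], [Y → . f] }  — shift
  I5: { [A → * . X], [X → . g], [X → . n * Y], [X → . n] }  — shift
  I6: { [Y → A .] }  — reduce
  I7: { [A → S . n] }  — shift
  I8: { [A → . * X], [A → . S n], [A → . X Y], [A → X . Y], [S → . X n n], [S → X . n n], [X → . g], [X → . n * Y], [X → . n], [Y → . A], [Y → . f] }  — shift
  I9: { [X → n * Y .] }  — reduce
  I10: { [Y → f .] }  — reduce
  I11: { [A → X Y .] }  — reduce
  I12: { [S → X n . n], [X → n . * Y], [X → n .] }  — shift, reduce
  I13: { [S → X n n .] }  — reduce
  I14: { [A → S n .] }  — reduce
  I15: { [A → * X .] }  — reduce

No state contains more than one complete item.

Answer: No reduce-reduce conflicts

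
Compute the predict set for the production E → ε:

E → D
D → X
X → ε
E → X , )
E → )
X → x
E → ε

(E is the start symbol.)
PREDICT(E → ε) = (FIRST(RHS) \ {ε}) ∪ (FOLLOW(E) if ε ∈ FIRST(RHS), i.e. RHS ⇒* ε)
The right-hand side is ε (FIRST(ε) = { ε }), so the predict set is FOLLOW(E) = { $ }
PREDICT(E → ε) = { $ }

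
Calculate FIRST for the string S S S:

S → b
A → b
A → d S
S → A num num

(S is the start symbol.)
FIRST sets of the non-terminals involved (from the grammar, by fixed-point iteration):
  FIRST(S) = { 'b', 'd' }

To compute FIRST(S S S), process the symbols left to right:
Symbol S is a non-terminal. Add FIRST(S) \ {ε} = { 'b', 'd' }
S is not nullable (ε ∉ FIRST(S)), so stop here.
FIRST(S S S) = { 'b', 'd' }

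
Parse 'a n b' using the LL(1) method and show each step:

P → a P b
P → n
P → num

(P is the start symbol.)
Stack is shown with the top on the left.

Stack    Input    Action
------------------------
P $      a n b $  output P → a P b
a P b $  a n b $  match 'a'
P b $    n b $    output P → n
n b $    n b $    match 'n'
b $      b $      match 'b'
$        $        accept

The string is accepted.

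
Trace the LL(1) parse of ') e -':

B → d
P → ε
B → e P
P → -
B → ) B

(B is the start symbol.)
LL(1) parsing maintains a stack (initially the start symbol over $) and the input. At each step: if the stack top is a terminal, match it against the current input token; if it is a non-terminal N, replace it with the RHS of M[N, lookahead] (the unique production whose predict set contains the lookahead).

Stack is shown with the top on the left.

Stack  Input    Action
----------------------
B $    ) e - $  output B → ) B
) B $  ) e - $  match ')'
B $    e - $    output B → e P
e P $  e - $    match 'e'
P $    - $      output P → -
- $    - $      match '-'
$      $        accept

The string is accepted.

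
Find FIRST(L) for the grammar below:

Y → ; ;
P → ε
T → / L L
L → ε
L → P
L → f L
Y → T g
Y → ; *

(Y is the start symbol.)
{ 'f', ε }

To compute FIRST(L), examine every production with L on the left-hand side, reading each right-hand side left to right until a non-nullable symbol is reached.

FIRST sets of the other non-terminals involved (by the same procedure, iterated to a fixed point):
  FIRST(P) = { ε }

From L → ε:
  - ε-production, so ε ∈ FIRST(L)
From L → P:
  - P is a non-terminal: add FIRST(P) \ {ε} = { }
    P is nullable and nothing follows, so the whole right-hand side can vanish: ε ∈ FIRST(L)
From L → f L:
  - f is a terminal: add 'f' and stop

Collecting: FIRST(L) = { 'f', ε }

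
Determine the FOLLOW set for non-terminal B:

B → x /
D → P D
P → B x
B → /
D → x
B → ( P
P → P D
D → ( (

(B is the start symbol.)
{ $, 'x' }

To compute FOLLOW(B), find every occurrence of B on a right-hand side N → α B β: add FIRST(β) \ {ε}, and if β is empty or nullable also add FOLLOW(N). Iterate to a fixed point.

B is the start symbol, so $ ∈ FOLLOW(B).
In P → B x: B is followed by x, add FIRST(x) \ {ε} = { 'x' }

Taking the union: FOLLOW(B) = { $, 'x' }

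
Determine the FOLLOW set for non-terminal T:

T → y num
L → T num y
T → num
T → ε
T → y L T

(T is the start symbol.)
T is the start symbol, so $ ∈ FOLLOW(T).
In L → T num y: T is followed by num y, add FIRST(num y) \ {ε} = { 'num' }
In T → y L T: T is at the end; this adds FOLLOW(T) to itself — nothing new

Taking the union: FOLLOW(T) = { $, 'num' }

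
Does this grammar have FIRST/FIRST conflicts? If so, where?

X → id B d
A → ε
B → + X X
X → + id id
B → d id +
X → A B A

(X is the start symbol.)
A FIRST/FIRST conflict occurs when two productions N → α and N → β for the same non-terminal have FIRST(α) ∩ FIRST(β) ≠ ∅ (with ε ∈ FIRST of a nullable right-hand side, so two nullable alternatives also conflict).

FIRST sets of the non-terminals at (or reachable through a nullable prefix from) the front of some alternative:
  FIRST(A) = { ε }
  FIRST(B) = { '+', 'd' }

Productions for X:
  X → id B d: FIRST = { 'id' }
  X → + id id: FIRST = { '+' }
  X → A B A: FIRST = { '+', 'd' }
Productions for B:
  B → + X X: FIRST = { '+' }
  B → d id +: FIRST = { 'd' }
A has only one production, so no FIRST/FIRST conflict is possible there.

Conflict for X: X → + id id and X → A B A
  Overlap: { '+' }

Answer: Yes. X → '+' id id / X → A B A on { '+' }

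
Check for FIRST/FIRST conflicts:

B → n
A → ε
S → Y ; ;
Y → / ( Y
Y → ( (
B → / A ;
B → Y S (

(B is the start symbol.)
A FIRST/FIRST conflict occurs when two productions N → α and N → β for the same non-terminal have FIRST(α) ∩ FIRST(β) ≠ ∅ (with ε ∈ FIRST of a nullable right-hand side, so two nullable alternatives also conflict).

FIRST sets of the non-terminals at (or reachable through a nullable prefix from) the front of some alternative:
  FIRST(Y) = { '(', '/' }

Productions for B:
  B → n: FIRST = { 'n' }
  B → / A ;: FIRST = { '/' }
  B → Y S (: FIRST = { '(', '/' }
Productions for Y:
  Y → / ( Y: FIRST = { '/' }
  Y → ( (: FIRST = { '(' }
A, S have only one production, so no FIRST/FIRST conflict is possible there.

Conflict for B: B → / A ; and B → Y S (
  Overlap: { '/' }

Answer: Yes. B → '/' A ';' / B → Y S '(' on { '/' }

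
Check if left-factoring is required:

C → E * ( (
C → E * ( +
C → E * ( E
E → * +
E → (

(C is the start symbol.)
Left-factoring is needed when two productions for the same non-terminal
share a common prefix on the right-hand side.

Productions for C:
  C → E * ( (
  C → E * ( +
  C → E * ( E
Productions for E:
  E → * +
  E → (

Found common prefix 'E * (' in productions for C

Answer: Yes, C has productions with common prefix 'E * ('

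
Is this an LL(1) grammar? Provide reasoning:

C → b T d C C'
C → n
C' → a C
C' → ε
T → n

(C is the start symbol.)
No. Predict set conflict for C': { 'a' }

A grammar is LL(1) if for each non-terminal N with multiple productions, the predict sets of those productions are pairwise disjoint, where PREDICT(N → α) = (FIRST(α) \ {ε}) ∪ (FOLLOW(N) if α ⇒* ε).

Relevant sets:
  FOLLOW(C') = { $, 'a' }

For C:
  PREDICT(C → b T d C C') = { 'b' }
  PREDICT(C → n) = { 'n' }
For C':
  PREDICT(C' → a C) = { 'a' }
  PREDICT(C' → ε) = { $, 'a' }
T has a single production, so nothing to check there.

Conflict found: Predict set conflict for C': { 'a' }
The grammar is NOT LL(1).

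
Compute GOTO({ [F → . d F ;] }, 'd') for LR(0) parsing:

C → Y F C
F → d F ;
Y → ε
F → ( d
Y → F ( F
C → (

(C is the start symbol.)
GOTO(I, 'd') = CLOSURE({ [A → αX.β] : [A → α.Xβ] ∈ I, X = 'd' })

Items with dot before 'd', with the dot advanced:
  [F → . d F ;] → [F → d . F ;]
Closure of the advanced items:
  [F → d . F ;] has the dot before F: add [F → . d F ;], [F → . ( d]

GOTO = { [F → . ( d], [F → . d F ;], [F → d . F ;] }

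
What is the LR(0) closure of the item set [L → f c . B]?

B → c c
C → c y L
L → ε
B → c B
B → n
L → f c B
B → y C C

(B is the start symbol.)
{ [B → . c B], [B → . c c], [B → . n], [B → . y C C], [L → f c . B] }

Start with: [L → f c . B]
  [L → f c . B] has the dot before B: add [B → . c c], [B → . c B], [B → . n], [B → . y C C]
No further items can be added.

CLOSURE = { [B → . c B], [B → . c c], [B → . n], [B → . y C C], [L → f c . B] }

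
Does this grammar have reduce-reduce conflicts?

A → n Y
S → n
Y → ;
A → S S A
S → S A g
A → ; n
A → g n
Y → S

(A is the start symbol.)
No reduce-reduce conflicts

A reduce-reduce conflict occurs when an LR(0) state has two complete items [A → α .] and [B → β .] — both call for a reduction, and with no lookahead the parser cannot choose between them.

Augment with A' → A and build the canonical LR(0) collection (I0 = CLOSURE({[A' → . A]}), then GOTO on every symbol after a dot until no new states appear). It has 16 states:
  I0: { [A → . ; n], [A → . S S A], [A → . g n], [A → . n Y], [A' → . A], [S → . S A g], [S → . n] }  — shift
  I1: { [A → ; . n] }  — shift
  I2: { [A' → A .] }  — accept
  I3: { [A → . ; n], [A → . S S A], [A → . g n], [A → . n Y], [A → S . S A], [S → . S A g], [S → . n], [S → S . A g] }  — shift
  I4: { [A → g . n] }  — shift
  I5: { [A → n . Y], [S → . S A g], [S → . n], [S → n .], [Y → . ;], [Y → . S] }  — shift, reduce
  I6: { [Y → ; .] }  — reduce
  I7: { [A → . ; n], [A → . S S A], [A → . g n], [A → . n Y], [S → . S A g], [S → . n], [S → S . A g], [Y → S .] }  — shift, reduce
  I8: { [A → n Y .] }  — reduce
  I9: { [S → n .] }  — reduce
  I10: { [S → S A . g] }  — shift
  I11: { [S → S A g .] }  — reduce
  I12: { [A → g n .] }  — reduce
  I13: { [A → . ; n], [A → . S S A], [A → . g n], [A → . n Y], [A → S . S A], [A → S S . A], [S → . S A g], [S → . n], [S → S . A g] }  — shift
  I14: { [A → S S A .], [S → S A . g] }  — shift, reduce
  I15: { [A → ; n .] }  — reduce

No state contains more than one complete item.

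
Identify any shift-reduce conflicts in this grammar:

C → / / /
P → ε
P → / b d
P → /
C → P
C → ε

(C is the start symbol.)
A shift-reduce conflict occurs when an LR(0) state has both:
  - a complete (reduce) item [A → α .] (dot at the end), and
  - a shift item [B → β . c γ] (dot before a terminal).

Augment with C' → C and build the canonical LR(0) collection (I0 = CLOSURE({[C' → . C]}), then GOTO on every symbol after a dot until no new states appear). It has 8 states:
  I0: { [C → . / / /], [C → . P], [C → .], [C' → . C], [P → . / b d], [P → . /], [P → .] }  — shift, 2 reduces
  I1: { [C → / . / /], [P → / . b d], [P → / .] }  — shift, reduce
  I2: { [C' → C .] }  — accept
  I3: { [C → P .] }  — reduce
  I4: { [C → / / . /] }  — shift
  I5: { [P → / b . d] }  — shift
  I6: { [P → / b d .] }  — reduce
  I7: { [C → / / / .] }  — reduce

I0 contains reduce items [C → .], [P → .] and shift items [C → . / / /], [P → . /], [P → . / b d] — shift-reduce conflict.
I1 contains reduce item [P → / .] and shift items [C → / . / /], [P → / . b d] — shift-reduce conflict.

Answer: Yes — I0: [C → .] vs [C → . / / /]; I1: [P → / .] vs [C → / . / /]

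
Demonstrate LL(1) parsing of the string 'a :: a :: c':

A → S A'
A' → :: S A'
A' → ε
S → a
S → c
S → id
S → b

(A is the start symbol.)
Stack is shown with the top on the left.

Stack      Input          Action
--------------------------------
A $        a :: a :: c $  output A → S A'
S A' $     a :: a :: c $  output S → a
a A' $     a :: a :: c $  match 'a'
A' $       :: a :: c $    output A' → :: S A'
:: S A' $  :: a :: c $    match '::'
S A' $     a :: c $       output S → a
a A' $     a :: c $       match 'a'
A' $       :: c $         output A' → :: S A'
:: S A' $  :: c $         match '::'
S A' $     c $            output S → c
c A' $     c $            match 'c'
A' $       $              output A' → ε
$          $              accept

The string is accepted.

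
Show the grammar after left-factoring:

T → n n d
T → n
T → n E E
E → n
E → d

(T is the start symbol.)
T → n T'
T' → n d
T' → ε
T' → E E
E → n
E → d

Left-factoring transforms A → αβ₁ | αβ₂ into A → αA' and A' → β₁ | β₂
(α is the longest common prefix among the alternatives). Repeat until
no nonterminal has two alternatives with a common prefix.

Round 1: T has alternatives sharing prefix 'n'. Introduce T': T → n T'
  Add: T' → n d
  Add: T' → ε
  Add: T' → E E

No remaining common prefixes — done.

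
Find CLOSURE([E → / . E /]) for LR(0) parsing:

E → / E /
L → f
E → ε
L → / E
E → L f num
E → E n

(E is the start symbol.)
Start with: [E → / . E /]
  [E → / . E /] has the dot before E: add [E → . / E /], [E → .], [E → . L f num], [E → . E n]
  [E → . L f num] has the dot before L: add [L → . f], [L → . / E]
No further items can be added.

CLOSURE = { [E → . / E /], [E → . E n], [E → . L f num], [E → .], [E → / . E /], [L → . / E], [L → . f] }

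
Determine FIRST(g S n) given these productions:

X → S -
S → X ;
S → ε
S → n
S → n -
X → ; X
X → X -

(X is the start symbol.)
To compute FIRST(g S n), process the symbols left to right:
Symbol g is a terminal. Add 'g' and stop.
FIRST(g S n) = { 'g' }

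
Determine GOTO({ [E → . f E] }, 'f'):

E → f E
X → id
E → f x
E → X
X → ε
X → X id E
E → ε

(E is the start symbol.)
GOTO(I, 'f') = CLOSURE({ [A → αX.β] : [A → α.Xβ] ∈ I, X = 'f' })

Items with dot before 'f', with the dot advanced:
  [E → . f E] → [E → f . E]
Closure of the advanced items:
  [E → f . E] has the dot before E: add [E → . f E], [E → . f x], [E → . X], [E → .]
  [E → . X] has the dot before X: add [X → . id], [X → .], [X → . X id E]

GOTO = { [E → . X], [E → . f E], [E → . f x], [E → .], [E → f . E], [X → . X id E], [X → . id], [X → .] }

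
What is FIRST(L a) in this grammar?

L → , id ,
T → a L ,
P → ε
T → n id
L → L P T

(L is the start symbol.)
FIRST sets of the non-terminals involved (from the grammar, by fixed-point iteration):
  FIRST(L) = { ',' }

To compute FIRST(L a), process the symbols left to right:
Symbol L is a non-terminal. Add FIRST(L) \ {ε} = { ',' }
L is not nullable (ε ∉ FIRST(L)), so stop here.
FIRST(L a) = { ',' }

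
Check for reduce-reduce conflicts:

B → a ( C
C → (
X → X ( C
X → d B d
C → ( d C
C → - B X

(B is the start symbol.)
No reduce-reduce conflicts

A reduce-reduce conflict occurs when an LR(0) state has two complete items [A → α .] and [B → β .] — both call for a reduction, and with no lookahead the parser cannot choose between them.

Augment with B' → B and build the canonical LR(0) collection (I0 = CLOSURE({[B' → . B]}), then GOTO on every symbol after a dot until no new states appear). It has 16 states:
  I0: { [B → . a ( C], [B' → . B] }  — shift
  I1: { [B' → B .] }  — accept
  I2: { [B → a . ( C] }  — shift
  I3: { [B → a ( . C], [C → . ( d C], [C → . (], [C → . - B X] }  — shift
  I4: { [C → ( . d C], [C → ( .] }  — shift, reduce
  I5: { [B → . a ( C], [C → - . B X] }  — shift
  I6: { [B → a ( C .] }  — reduce
  I7: { [C → - B . X], [X → . X ( C], [X → . d B d] }  — shift
  I8: { [C → - B X .], [X → X . ( C] }  — shift, reduce
  I9: { [B → . a ( C], [X → d . B d] }  — shift
  I10: { [X → d B . d] }  — shift
  I11: { [X → d B d .] }  — reduce
  I12: { [C → . ( d C], [C → . (], [C → . - B X], [X → X ( . C] }  — shift
  I13: { [X → X ( C .] }  — reduce
  I14: { [C → ( d . C], [C → . ( d C], [C → . (], [C → . - B X] }  — shift
  I15: { [C → ( d C .] }  — reduce

No state contains more than one complete item.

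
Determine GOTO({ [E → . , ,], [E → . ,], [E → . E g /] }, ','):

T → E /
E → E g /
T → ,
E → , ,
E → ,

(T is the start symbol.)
GOTO(I, ',') = CLOSURE({ [A → αX.β] : [A → α.Xβ] ∈ I, X = ',' })

Items with dot before ',', with the dot advanced:
  [E → . ,] → [E → , .]
  [E → . , ,] → [E → , . ,]
Closure adds nothing (no advanced item has the dot before a non-terminal).

GOTO = { [E → , . ,], [E → , .] }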